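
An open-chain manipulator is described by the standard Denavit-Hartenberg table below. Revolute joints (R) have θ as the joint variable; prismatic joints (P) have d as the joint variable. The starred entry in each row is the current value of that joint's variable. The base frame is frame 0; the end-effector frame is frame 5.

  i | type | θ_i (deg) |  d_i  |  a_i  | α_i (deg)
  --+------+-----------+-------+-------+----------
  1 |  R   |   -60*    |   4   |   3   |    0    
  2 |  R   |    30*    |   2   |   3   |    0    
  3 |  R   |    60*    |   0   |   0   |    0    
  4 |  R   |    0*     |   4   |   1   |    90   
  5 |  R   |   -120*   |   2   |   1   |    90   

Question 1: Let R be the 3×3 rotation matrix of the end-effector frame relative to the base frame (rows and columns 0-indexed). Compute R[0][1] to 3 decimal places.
0.500

End-effector y-axis (col 1 of R) = (0.5000,-0.8660,0.0000)
R[0][1] = 0.5000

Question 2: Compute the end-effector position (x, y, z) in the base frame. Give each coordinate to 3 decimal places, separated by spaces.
5.531 -5.580 9.134

after link 1: o_1 = (1.5000, -2.5981, 4.0000)
after link 2: o_2 = (4.0981, -4.0981, 6.0000)
after link 3: o_3 = (4.0981, -4.0981, 6.0000)
after link 4: o_4 = (4.9641, -3.5981, 10.0000)
after link 5: o_5 = (5.5311, -5.5801, 9.1340)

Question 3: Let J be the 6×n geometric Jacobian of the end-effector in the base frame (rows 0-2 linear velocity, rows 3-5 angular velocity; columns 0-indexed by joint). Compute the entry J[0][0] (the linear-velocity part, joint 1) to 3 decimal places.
axis z_0 = ẑ; lever o_n−o_0 = (5.5311,-5.5801,9.1340)
cross product → J_v[:, 0] = (5.5801,5.5311,-0.0000)
J_ω[:, 0] = z_0
entry J[0][0] = 5.5801

5.580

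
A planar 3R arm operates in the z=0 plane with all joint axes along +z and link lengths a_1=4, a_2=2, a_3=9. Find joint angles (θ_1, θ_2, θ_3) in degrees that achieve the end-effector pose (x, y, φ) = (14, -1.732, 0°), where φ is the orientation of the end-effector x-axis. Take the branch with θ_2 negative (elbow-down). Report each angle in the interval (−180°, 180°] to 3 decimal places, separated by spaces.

wrist centre = target − a_3·(cos φ, sin φ) = (5.0000, -1.7320)
cos θ_2 = (27.9998−4²−2²)/(2·4·2) = 0.5000; θ_2 = -60.0007° (elbow-down)
β = atan2(-1.7320,5.0000) = -19.1061°; ψ = atan2(-1.7321,5.0000) = -19.1068°
θ_1 = β − ψ = 0.0007°
θ_3 = φ − θ_1 − θ_2 = 60.0000° (wrapped to (-180°,180°])

0.001 -60.001 60.000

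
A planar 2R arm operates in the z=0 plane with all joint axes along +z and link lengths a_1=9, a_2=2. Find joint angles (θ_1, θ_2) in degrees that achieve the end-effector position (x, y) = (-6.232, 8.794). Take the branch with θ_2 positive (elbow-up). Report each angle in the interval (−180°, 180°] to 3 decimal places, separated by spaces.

cos θ_2 = (116.1723−9²−2²)/(2·9·2) = 0.8659; θ_2 = 30.0148° (elbow-up)
β = atan2(8.7940,-6.2320) = 125.3239°; ψ = atan2(1.0004,10.7318) = 5.3259°
θ_1 = β − ψ = 119.9980°

119.998 30.015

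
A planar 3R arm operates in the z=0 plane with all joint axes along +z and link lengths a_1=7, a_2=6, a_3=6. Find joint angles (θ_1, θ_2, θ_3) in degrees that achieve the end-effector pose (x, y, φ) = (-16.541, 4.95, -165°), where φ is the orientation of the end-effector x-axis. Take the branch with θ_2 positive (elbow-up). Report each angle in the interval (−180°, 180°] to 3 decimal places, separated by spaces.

wrist centre = target − a_3·(cos φ, sin φ) = (-10.7454, 6.5029)
cos θ_2 = (157.7525−7²−6²)/(2·7·6) = 0.8661; θ_2 = 29.9913° (elbow-up)
β = atan2(6.5029,-10.7454) = 148.8186°; ψ = atan2(2.9992,12.1966) = 13.8152°
θ_1 = β − ψ = 135.0033°
θ_3 = φ − θ_1 − θ_2 = 30.0053° (wrapped to (-180°,180°])

135.003 29.991 30.005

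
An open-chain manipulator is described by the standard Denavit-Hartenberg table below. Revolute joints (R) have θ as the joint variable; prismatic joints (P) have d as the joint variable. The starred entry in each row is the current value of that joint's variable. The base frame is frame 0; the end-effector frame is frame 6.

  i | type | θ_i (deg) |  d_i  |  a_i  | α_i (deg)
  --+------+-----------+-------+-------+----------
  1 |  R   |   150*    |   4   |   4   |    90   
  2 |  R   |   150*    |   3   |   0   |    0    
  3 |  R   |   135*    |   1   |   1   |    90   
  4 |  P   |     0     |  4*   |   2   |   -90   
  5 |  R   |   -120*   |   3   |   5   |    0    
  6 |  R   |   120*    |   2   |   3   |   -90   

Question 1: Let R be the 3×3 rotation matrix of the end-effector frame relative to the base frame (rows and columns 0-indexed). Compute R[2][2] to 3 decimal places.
0.259

End-effector z-axis (col 2 of R) = (-0.8365,0.4830,0.2588)
R[2][2] = 0.2588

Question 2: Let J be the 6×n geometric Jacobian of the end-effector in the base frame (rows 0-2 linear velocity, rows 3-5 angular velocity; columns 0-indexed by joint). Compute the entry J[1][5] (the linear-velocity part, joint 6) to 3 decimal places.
1.449

axis z_5 = (0.5000,0.8660,0.0000); lever o_n−o_5 = (0.3276,2.1203,-2.8978)
cross product → J_v[:, 5] = (-2.5095,1.4489,0.7765)
J_ω[:, 5] = z_5
entry J[1][5] = 1.4489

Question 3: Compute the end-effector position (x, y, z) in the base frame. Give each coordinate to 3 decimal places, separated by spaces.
7.220 6.224 -1.537

after link 1: o_1 = (-3.4641, 2.0000, 4.0000)
after link 2: o_2 = (-1.9641, 4.5981, 4.0000)
after link 3: o_3 = (-1.6882, 5.5935, 3.0341)
after link 4: o_4 = (1.2095, 3.9205, 0.0669)
after link 5: o_5 = (6.8921, 4.1037, 1.3610)
after link 6: o_6 = (7.2197, 6.2240, -1.5367)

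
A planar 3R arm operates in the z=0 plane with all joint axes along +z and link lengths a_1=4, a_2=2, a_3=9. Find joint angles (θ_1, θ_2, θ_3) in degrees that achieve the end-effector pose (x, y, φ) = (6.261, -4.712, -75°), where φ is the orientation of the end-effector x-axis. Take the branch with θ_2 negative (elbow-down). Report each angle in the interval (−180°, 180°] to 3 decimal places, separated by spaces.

wrist centre = target − a_3·(cos φ, sin φ) = (3.9316, 3.9813)
cos θ_2 = (31.3087−4²−2²)/(2·4·2) = 0.7068; θ_2 = -45.0253° (elbow-down)
β = atan2(3.9813,3.9316) = 45.3599°; ψ = atan2(-1.4148,5.4136) = -14.6466°
θ_1 = β − ψ = 60.0065°
θ_3 = φ − θ_1 − θ_2 = -89.9812° (wrapped to (-180°,180°])

60.006 -45.025 -89.981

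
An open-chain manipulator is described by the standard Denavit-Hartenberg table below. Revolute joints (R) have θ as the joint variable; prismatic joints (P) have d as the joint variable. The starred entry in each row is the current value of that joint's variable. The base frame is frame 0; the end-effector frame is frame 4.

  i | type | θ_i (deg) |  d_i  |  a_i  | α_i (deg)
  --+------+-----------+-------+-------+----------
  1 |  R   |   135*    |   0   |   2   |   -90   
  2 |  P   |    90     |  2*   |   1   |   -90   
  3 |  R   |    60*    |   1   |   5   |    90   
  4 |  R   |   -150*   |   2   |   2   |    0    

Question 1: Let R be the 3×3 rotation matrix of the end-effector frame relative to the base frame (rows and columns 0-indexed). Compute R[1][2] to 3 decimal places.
End-effector z-axis (col 2 of R) = (-0.3536,-0.3536,-0.8660)
R[1][2] = -0.3536

-0.354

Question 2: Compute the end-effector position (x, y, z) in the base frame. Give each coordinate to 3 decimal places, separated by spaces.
after link 1: o_1 = (-1.4142, 1.4142, 0.0000)
after link 2: o_2 = (-2.8284, 0.0000, -1.0000)
after link 3: o_3 = (0.9405, 2.3548, -3.5000)
after link 4: o_4 = (-1.5343, 1.2941, -4.3660)

-1.534 1.294 -4.366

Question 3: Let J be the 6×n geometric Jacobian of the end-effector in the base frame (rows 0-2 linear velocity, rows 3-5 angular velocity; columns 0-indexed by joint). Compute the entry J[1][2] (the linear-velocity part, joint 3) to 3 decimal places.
2.380

axis z_2 = (0.7071,-0.7071,-0.0000); lever o_n−o_2 = (1.2941,1.2941,-3.3660)
cross product → J_v[:, 2] = (2.3801,2.3801,1.8301)
J_ω[:, 2] = z_2
entry J[1][2] = 2.3801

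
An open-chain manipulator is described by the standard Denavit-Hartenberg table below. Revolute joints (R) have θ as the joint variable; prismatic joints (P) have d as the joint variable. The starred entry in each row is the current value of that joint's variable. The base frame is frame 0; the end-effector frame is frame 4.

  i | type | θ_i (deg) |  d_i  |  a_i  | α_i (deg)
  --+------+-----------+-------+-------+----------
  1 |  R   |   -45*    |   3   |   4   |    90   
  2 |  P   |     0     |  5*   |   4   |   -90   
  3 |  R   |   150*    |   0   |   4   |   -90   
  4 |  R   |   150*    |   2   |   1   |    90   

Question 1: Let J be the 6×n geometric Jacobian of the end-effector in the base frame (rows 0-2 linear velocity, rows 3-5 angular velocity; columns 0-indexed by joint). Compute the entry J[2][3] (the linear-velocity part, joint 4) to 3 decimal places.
axis z_3 = (-0.9659,-0.2588,0.0000); lever o_n−o_3 = (-1.7077,-1.3542,-0.5000)
cross product → J_v[:, 3] = (0.1294,-0.4830,0.8660)
J_ω[:, 3] = z_3
entry J[2][3] = 0.8660

0.866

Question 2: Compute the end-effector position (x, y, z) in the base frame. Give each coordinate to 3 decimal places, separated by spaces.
-0.622 -6.683 2.500

after link 1: o_1 = (2.8284, -2.8284, 3.0000)
after link 2: o_2 = (2.1213, -9.1924, 3.0000)
after link 3: o_3 = (1.0860, -5.3287, 3.0000)
after link 4: o_4 = (-0.6217, -6.6828, 2.5000)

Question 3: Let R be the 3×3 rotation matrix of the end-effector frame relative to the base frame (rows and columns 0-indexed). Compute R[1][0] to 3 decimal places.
End-effector x-axis (col 0 of R) = (0.2241,-0.8365,-0.5000)
R[1][0] = -0.8365

-0.837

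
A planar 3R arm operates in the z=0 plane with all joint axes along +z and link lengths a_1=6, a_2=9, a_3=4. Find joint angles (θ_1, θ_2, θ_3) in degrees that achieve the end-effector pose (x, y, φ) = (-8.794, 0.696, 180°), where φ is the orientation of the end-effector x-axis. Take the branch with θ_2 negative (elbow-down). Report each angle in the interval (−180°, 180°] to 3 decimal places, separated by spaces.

-76.519 -150.003 46.521

wrist centre = target − a_3·(cos φ, sin φ) = (-4.7940, 0.6960)
cos θ_2 = (23.4669−6²−9²)/(2·6·9) = -0.8660; θ_2 = -150.0026° (elbow-down)
β = atan2(0.6960,-4.7940) = 171.7394°; ψ = atan2(-4.4997,-1.7944) = -111.7418°
θ_1 = β − ψ = 283.4812°
θ_3 = φ − θ_1 − θ_2 = 46.5214° (wrapped to (-180°,180°])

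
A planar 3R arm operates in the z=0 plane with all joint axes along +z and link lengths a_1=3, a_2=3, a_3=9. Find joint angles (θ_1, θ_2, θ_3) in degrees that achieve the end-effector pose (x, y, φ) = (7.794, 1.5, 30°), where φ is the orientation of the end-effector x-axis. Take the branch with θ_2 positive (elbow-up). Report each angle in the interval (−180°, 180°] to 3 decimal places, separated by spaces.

-150.004 120.000 60.004

wrist centre = target − a_3·(cos φ, sin φ) = (-0.0002, -3.0000)
cos θ_2 = (9.0000−3²−3²)/(2·3·3) = -0.5000; θ_2 = 120.0000° (elbow-up)
β = atan2(-3.0000,-0.0002) = -90.0044°; ψ = atan2(2.5981,1.5000) = 60.0000°
θ_1 = β − ψ = -150.0044°
θ_3 = φ − θ_1 − θ_2 = 60.0044° (wrapped to (-180°,180°])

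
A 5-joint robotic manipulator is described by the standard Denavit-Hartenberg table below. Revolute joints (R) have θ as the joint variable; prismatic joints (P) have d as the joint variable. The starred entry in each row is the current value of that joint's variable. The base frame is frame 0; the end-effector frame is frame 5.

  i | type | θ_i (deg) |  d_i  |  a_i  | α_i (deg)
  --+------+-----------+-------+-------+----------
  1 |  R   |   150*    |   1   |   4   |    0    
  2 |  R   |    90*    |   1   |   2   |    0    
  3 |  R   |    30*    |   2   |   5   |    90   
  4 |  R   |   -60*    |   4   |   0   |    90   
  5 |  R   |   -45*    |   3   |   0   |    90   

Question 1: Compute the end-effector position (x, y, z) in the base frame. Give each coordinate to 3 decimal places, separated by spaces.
after link 1: o_1 = (-3.4641, 2.0000, 1.0000)
after link 2: o_2 = (-4.4641, 0.2679, 2.0000)
after link 3: o_3 = (-4.4641, -4.7321, 4.0000)
after link 4: o_4 = (-8.4641, -4.7321, 4.0000)
after link 5: o_5 = (-8.4641, -2.1340, 2.5000)

-8.464 -2.134 2.500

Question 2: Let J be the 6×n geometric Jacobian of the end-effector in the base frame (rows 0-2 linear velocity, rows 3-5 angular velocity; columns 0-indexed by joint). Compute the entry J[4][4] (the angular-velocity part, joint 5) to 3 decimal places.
0.866

axis z_4 = (-0.0000,0.8660,-0.5000); lever o_n−o_4 = (0.0000,2.5981,-1.5000)
cross product → J_v[:, 4] = (0.0000,-0.0000,-0.0000)
J_ω[:, 4] = z_4
entry J[4][4] = 0.8660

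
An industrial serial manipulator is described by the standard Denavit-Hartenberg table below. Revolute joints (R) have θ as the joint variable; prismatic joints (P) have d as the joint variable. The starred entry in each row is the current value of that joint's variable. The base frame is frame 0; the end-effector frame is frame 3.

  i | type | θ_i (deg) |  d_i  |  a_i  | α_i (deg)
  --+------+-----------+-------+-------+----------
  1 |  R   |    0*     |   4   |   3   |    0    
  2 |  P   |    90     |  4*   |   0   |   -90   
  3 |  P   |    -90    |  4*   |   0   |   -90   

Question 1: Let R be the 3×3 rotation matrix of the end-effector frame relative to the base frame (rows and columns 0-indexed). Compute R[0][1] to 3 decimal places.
1.000

End-effector y-axis (col 1 of R) = (1.0000,0.0000,-0.0000)
R[0][1] = 1.0000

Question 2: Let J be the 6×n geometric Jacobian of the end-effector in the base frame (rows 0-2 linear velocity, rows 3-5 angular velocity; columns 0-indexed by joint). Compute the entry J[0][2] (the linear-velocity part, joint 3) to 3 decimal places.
prismatic axis z_2 = (-1.0000,0.0000,0.0000)
J_v[:, 2] = z_2; J_ω[:, 2] = (0,0,0)
entry J[0][2] = -1.0000

-1.000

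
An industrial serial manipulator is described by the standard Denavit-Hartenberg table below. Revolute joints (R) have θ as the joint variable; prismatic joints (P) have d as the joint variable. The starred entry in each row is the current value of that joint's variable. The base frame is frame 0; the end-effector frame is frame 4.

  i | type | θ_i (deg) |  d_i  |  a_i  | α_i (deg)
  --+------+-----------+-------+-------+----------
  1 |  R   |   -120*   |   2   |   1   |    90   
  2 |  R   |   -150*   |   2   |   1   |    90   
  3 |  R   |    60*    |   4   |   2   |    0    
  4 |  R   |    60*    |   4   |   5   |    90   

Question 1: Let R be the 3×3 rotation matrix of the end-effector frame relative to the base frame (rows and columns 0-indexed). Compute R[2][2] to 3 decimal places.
-0.433

End-effector z-axis (col 2 of R) = (-0.0580,0.8995,-0.4330)
R[2][2] = -0.4330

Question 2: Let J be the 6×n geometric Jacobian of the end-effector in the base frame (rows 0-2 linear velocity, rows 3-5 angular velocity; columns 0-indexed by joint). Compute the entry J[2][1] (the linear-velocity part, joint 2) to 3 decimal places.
axis z_1 = (-0.8660,0.5000,0.0000); lever o_n−o_1 = (-5.1986,7.1202,7.1782)
cross product → J_v[:, 1] = (3.5891,6.2165,-3.5670)
J_ω[:, 1] = z_1
entry J[2][1] = -3.5670

-3.567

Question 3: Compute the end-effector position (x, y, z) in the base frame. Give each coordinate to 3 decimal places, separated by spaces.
-5.699 6.254 9.178

after link 1: o_1 = (-0.5000, -0.8660, 2.0000)
after link 2: o_2 = (-1.7990, 0.8840, 1.5000)
after link 3: o_3 = (-1.8660, 4.2321, 4.4641)
after link 4: o_4 = (-5.6986, 6.2542, 9.1782)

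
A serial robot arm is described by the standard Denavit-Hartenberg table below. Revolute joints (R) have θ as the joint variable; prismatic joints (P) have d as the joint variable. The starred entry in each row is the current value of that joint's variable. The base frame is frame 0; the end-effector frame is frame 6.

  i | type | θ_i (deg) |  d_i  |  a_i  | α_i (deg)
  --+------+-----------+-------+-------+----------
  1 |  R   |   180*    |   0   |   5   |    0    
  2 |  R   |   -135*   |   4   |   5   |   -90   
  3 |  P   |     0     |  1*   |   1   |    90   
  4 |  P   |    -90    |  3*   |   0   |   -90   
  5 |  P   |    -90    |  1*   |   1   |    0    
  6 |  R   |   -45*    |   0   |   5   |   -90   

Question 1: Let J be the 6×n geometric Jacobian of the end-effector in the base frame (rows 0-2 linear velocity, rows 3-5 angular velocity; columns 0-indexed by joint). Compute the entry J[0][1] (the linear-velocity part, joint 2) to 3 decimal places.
-8.157

axis z_1 = (0.0000,0.0000,1.0000); lever o_n−o_1 = (1.7426,8.1569,11.5355)
cross product → J_v[:, 1] = (-8.1569,1.7426,0.0000)
J_ω[:, 1] = z_1
entry J[0][1] = -8.1569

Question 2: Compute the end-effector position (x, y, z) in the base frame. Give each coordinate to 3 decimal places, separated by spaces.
-3.257 8.157 11.536

after link 1: o_1 = (-5.0000, 0.0000, 0.0000)
after link 2: o_2 = (-1.4645, 3.5355, 4.0000)
after link 3: o_3 = (-1.4645, 4.9497, 4.0000)
after link 4: o_4 = (-1.4645, 4.9497, 7.0000)
after link 5: o_5 = (-0.7574, 5.6569, 8.0000)
after link 6: o_6 = (-3.2574, 8.1569, 11.5355)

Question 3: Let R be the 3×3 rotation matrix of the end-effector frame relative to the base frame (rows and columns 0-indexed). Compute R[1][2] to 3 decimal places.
-0.500

End-effector z-axis (col 2 of R) = (0.5000,-0.5000,0.7071)
R[1][2] = -0.5000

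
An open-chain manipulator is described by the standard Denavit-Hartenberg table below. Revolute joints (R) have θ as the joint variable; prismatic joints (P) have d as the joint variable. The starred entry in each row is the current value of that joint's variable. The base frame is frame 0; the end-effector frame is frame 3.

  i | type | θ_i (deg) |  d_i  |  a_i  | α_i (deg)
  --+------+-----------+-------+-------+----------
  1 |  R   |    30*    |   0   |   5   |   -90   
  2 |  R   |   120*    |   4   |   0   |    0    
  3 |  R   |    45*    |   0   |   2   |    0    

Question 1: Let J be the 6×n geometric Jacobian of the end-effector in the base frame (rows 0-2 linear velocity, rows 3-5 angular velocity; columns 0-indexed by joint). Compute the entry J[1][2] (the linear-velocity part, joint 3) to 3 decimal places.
-0.259

axis z_2 = (-0.5000,0.8660,0.0000); lever o_n−o_2 = (-1.6730,-0.9659,-0.5176)
cross product → J_v[:, 2] = (-0.4483,-0.2588,1.9319)
J_ω[:, 2] = z_2
entry J[1][2] = -0.2588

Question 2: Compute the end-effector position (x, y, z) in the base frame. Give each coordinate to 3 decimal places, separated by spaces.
after link 1: o_1 = (4.3301, 2.5000, 0.0000)
after link 2: o_2 = (2.3301, 5.9641, 0.0000)
after link 3: o_3 = (0.6571, 4.9982, -0.5176)

0.657 4.998 -0.518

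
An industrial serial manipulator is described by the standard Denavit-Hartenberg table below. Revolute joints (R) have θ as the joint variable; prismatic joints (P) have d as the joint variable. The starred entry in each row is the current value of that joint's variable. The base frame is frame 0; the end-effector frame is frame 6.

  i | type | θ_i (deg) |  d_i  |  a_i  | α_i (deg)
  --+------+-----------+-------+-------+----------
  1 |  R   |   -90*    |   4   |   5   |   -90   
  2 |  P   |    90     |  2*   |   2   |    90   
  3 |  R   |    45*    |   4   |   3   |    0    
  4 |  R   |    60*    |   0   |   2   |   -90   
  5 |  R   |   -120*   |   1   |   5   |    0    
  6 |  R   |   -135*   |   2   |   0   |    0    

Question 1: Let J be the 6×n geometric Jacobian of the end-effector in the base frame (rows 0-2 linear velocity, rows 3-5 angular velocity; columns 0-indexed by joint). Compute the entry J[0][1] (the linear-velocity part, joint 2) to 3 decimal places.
1.000

prismatic axis z_1 = (1.0000,0.0000,0.0000)
J_v[:, 1] = z_1; J_ω[:, 1] = (0,0,0)
entry J[0][1] = 1.0000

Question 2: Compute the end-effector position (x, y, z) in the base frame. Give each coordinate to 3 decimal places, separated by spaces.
2.862 -13.330 2.647

after link 1: o_1 = (0.0000, -5.0000, 4.0000)
after link 2: o_2 = (2.0000, -5.0000, 2.0000)
after link 3: o_3 = (4.1213, -9.0000, -0.1213)
after link 4: o_4 = (6.0532, -9.0000, 0.3963)
after link 5: o_5 = (3.3795, -13.3301, 0.7152)
after link 6: o_6 = (2.8619, -13.3301, 2.6470)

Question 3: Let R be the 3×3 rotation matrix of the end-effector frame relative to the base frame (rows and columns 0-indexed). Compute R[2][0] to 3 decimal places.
End-effector x-axis (col 0 of R) = (-0.2500,0.9659,-0.0670)
R[2][0] = -0.0670

-0.067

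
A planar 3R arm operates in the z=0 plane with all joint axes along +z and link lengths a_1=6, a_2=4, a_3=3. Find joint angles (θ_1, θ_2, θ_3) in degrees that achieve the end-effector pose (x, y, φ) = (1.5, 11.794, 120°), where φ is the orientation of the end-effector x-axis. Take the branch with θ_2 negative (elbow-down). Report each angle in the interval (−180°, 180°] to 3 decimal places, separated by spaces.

wrist centre = target − a_3·(cos φ, sin φ) = (3.0000, 9.1959)
cos θ_2 = (93.5650−6²−4²)/(2·6·4) = 0.8659; θ_2 = -30.0100° (elbow-down)
β = atan2(9.1959,3.0000) = 71.9320°; ψ = atan2(-2.0006,9.4638) = -11.9364°
θ_1 = β − ψ = 83.8685°
θ_3 = φ − θ_1 − θ_2 = 66.1416° (wrapped to (-180°,180°])

83.868 -30.010 66.142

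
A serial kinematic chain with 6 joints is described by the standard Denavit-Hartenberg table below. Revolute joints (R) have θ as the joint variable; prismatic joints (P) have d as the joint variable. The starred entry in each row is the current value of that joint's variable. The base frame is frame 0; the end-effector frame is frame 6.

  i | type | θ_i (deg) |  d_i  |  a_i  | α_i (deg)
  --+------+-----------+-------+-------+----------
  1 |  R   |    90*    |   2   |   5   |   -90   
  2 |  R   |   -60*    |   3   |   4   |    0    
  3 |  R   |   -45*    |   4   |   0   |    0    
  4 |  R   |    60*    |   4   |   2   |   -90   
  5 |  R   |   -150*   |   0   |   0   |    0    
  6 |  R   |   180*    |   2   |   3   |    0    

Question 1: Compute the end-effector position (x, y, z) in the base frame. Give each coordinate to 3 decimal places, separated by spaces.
-9.500 11.666 7.301

after link 1: o_1 = (0.0000, 5.0000, 2.0000)
after link 2: o_2 = (-3.0000, 7.0000, 5.4641)
after link 3: o_3 = (-7.0000, 7.0000, 5.4641)
after link 4: o_4 = (-11.0000, 8.4142, 6.8783)
after link 5: o_5 = (-11.0000, 8.4142, 6.8783)
after link 6: o_6 = (-9.5000, 11.6655, 7.3012)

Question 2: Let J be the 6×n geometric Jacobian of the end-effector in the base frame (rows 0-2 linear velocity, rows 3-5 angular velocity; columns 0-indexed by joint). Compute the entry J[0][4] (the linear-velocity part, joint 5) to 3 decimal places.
2.598

axis z_4 = (-0.0000,0.7071,-0.7071); lever o_n−o_4 = (1.5000,3.2513,0.4229)
cross product → J_v[:, 4] = (2.5981,-1.0607,-1.0607)
J_ω[:, 4] = z_4
entry J[0][4] = 2.5981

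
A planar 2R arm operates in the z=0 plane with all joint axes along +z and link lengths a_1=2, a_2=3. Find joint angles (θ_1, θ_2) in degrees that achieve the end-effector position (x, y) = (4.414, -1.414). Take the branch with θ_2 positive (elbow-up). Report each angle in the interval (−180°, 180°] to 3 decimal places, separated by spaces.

cos θ_2 = (21.4828−2²−3²)/(2·2·3) = 0.7069; θ_2 = 45.0168° (elbow-up)
β = atan2(-1.4140,4.4140) = -17.7626°; ψ = atan2(2.1219,4.1207) = 27.2461°
θ_1 = β − ψ = -45.0087°

-45.009 45.017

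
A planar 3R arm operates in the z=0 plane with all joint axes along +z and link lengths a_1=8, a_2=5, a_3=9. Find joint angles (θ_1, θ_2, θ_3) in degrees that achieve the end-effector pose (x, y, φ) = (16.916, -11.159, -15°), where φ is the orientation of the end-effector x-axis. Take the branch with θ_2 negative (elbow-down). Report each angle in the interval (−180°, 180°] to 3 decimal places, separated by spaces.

wrist centre = target − a_3·(cos φ, sin φ) = (8.2227, -8.8296)
cos θ_2 = (145.5746−8²−5²)/(2·8·5) = 0.7072; θ_2 = -44.9939° (elbow-down)
β = atan2(-8.8296,8.2227) = -47.0385°; ψ = atan2(-3.5352,11.5359) = -17.0376°
θ_1 = β − ψ = -30.0010°
θ_3 = φ − θ_1 − θ_2 = 59.9948° (wrapped to (-180°,180°])

-30.001 -44.994 59.995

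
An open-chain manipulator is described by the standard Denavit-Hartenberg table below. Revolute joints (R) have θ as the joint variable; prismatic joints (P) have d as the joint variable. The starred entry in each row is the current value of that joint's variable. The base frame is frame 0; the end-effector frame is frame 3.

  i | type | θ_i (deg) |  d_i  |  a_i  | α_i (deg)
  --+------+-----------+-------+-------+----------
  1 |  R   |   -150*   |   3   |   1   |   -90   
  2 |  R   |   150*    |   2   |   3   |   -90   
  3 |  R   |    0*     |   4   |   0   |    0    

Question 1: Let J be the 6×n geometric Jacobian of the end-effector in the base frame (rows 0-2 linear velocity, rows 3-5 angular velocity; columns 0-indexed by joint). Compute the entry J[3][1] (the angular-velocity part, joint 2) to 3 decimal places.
0.500

axis z_1 = (0.5000,-0.8660,0.0000); lever o_n−o_1 = (4.9821,0.5670,1.9641)
cross product → J_v[:, 1] = (-1.7010,-0.9821,4.5981)
J_ω[:, 1] = z_1
entry J[3][1] = 0.5000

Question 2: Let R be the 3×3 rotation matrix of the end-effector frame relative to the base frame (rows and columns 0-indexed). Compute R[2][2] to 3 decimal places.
End-effector z-axis (col 2 of R) = (0.4330,0.2500,0.8660)
R[2][2] = 0.8660

0.866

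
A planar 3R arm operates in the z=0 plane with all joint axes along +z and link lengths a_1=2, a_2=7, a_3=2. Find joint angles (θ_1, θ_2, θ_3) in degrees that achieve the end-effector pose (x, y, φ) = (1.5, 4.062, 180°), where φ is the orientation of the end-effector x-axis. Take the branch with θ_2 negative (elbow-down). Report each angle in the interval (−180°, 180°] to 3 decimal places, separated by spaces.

wrist centre = target − a_3·(cos φ, sin φ) = (3.5000, 4.0620)
cos θ_2 = (28.7498−2²−7²)/(2·2·7) = -0.8661; θ_2 = -150.0059° (elbow-down)
β = atan2(4.0620,3.5000) = 49.2503°; ψ = atan2(-3.4994,-4.0625) = -139.2592°
θ_1 = β − ψ = 188.5095°
θ_3 = φ − θ_1 − θ_2 = 141.4964° (wrapped to (-180°,180°])

-171.490 -150.006 141.496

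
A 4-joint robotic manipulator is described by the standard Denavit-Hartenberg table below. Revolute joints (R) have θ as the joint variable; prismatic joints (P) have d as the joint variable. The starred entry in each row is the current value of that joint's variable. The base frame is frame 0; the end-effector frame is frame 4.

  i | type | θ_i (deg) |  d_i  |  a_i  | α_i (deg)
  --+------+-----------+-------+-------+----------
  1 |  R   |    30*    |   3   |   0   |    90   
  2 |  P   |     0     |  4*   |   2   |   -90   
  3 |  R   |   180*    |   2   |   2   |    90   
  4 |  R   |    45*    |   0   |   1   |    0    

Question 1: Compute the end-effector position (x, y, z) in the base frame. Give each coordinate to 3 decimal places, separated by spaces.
after link 1: o_1 = (0.0000, 0.0000, 3.0000)
after link 2: o_2 = (3.7321, -2.4641, 3.0000)
after link 3: o_3 = (2.0000, -3.4641, 5.0000)
after link 4: o_4 = (1.3876, -3.8177, 5.7071)

1.388 -3.818 5.707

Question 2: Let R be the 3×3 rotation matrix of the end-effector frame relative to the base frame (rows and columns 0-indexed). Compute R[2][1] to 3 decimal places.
End-effector y-axis (col 1 of R) = (0.6124,0.3536,0.7071)
R[2][1] = 0.7071

0.707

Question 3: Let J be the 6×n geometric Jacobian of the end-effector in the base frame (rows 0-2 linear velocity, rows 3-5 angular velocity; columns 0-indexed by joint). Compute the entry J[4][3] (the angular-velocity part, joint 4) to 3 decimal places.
0.866

axis z_3 = (-0.5000,0.8660,0.0000); lever o_n−o_3 = (-0.6124,-0.3536,0.7071)
cross product → J_v[:, 3] = (0.6124,0.3536,0.7071)
J_ω[:, 3] = z_3
entry J[4][3] = 0.8660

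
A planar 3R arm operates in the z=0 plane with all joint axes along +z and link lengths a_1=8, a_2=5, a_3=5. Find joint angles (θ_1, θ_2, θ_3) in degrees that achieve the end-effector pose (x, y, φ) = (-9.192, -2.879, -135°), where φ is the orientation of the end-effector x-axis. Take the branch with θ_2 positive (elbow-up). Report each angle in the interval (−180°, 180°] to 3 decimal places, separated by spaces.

135.003 135.005 -45.008

wrist centre = target − a_3·(cos φ, sin φ) = (-5.6565, 0.6565)
cos θ_2 = (32.4266−8²−5²)/(2·8·5) = -0.7072; θ_2 = 135.0049° (elbow-up)
β = atan2(0.6565,-5.6565) = 173.3794°; ψ = atan2(3.5352,4.4642) = 38.3762°
θ_1 = β − ψ = 135.0032°
θ_3 = φ − θ_1 − θ_2 = -45.0081° (wrapped to (-180°,180°])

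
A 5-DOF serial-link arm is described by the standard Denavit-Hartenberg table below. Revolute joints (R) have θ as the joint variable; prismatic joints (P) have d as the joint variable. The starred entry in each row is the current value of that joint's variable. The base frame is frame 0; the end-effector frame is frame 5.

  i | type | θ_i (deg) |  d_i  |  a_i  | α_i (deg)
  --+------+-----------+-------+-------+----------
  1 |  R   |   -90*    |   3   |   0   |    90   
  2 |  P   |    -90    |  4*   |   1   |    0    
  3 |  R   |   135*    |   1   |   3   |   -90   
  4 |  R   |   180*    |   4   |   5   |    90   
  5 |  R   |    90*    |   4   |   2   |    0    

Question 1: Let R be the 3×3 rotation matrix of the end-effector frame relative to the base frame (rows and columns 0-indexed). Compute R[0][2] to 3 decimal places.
End-effector z-axis (col 2 of R) = (1.0000,0.0000,0.0000)
R[0][2] = 1.0000

1.000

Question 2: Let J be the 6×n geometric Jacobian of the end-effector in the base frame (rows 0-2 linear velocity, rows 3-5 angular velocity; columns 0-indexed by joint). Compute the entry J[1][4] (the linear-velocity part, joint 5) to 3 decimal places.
-1.414

axis z_4 = (1.0000,0.0000,0.0000); lever o_n−o_4 = (4.0000,1.4142,1.4142)
cross product → J_v[:, 4] = (-0.0000,-1.4142,1.4142)
J_ω[:, 4] = z_4
entry J[1][4] = -1.4142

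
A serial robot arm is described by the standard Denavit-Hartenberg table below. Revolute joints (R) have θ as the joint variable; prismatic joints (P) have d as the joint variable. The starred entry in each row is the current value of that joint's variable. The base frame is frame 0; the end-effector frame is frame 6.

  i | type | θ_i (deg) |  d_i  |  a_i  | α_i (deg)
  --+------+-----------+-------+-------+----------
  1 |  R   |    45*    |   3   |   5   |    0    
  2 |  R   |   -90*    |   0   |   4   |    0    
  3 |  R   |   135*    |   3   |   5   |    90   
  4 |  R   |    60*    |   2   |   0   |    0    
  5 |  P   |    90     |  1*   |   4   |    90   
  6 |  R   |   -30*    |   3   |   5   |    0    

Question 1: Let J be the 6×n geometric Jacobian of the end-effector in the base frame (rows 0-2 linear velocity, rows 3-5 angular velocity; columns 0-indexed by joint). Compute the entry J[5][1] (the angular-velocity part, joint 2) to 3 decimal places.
axis z_1 = (0.0000,0.0000,1.0000); lever o_n−o_1 = (3.3284,-3.5425,9.7631)
cross product → J_v[:, 1] = (3.5425,3.3284,-0.0000)
J_ω[:, 1] = z_1
entry J[5][1] = 1.0000

1.000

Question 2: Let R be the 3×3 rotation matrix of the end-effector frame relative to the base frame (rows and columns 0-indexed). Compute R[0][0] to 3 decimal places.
End-effector x-axis (col 0 of R) = (-0.5000,-0.7500,0.4330)
R[0][0] = -0.5000

-0.500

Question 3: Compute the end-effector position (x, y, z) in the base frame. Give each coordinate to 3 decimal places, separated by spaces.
after link 1: o_1 = (3.5355, 3.5355, 3.0000)
after link 2: o_2 = (6.3640, 0.7071, 3.0000)
after link 3: o_3 = (6.3640, 5.7071, 6.0000)
after link 4: o_4 = (8.3640, 5.7071, 6.0000)
after link 5: o_5 = (9.3640, 2.2430, 8.0000)
after link 6: o_6 = (6.8640, -0.0070, 12.7631)

6.864 -0.007 12.763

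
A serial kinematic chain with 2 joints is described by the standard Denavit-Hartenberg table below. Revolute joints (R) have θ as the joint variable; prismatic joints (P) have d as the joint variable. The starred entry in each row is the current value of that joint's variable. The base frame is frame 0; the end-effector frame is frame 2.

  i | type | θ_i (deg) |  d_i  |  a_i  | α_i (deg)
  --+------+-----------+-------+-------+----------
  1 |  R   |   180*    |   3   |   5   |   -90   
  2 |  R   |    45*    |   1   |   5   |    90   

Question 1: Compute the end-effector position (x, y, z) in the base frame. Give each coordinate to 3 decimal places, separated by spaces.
-8.536 -1.000 -0.536

after link 1: o_1 = (-5.0000, 0.0000, 3.0000)
after link 2: o_2 = (-8.5355, -1.0000, -0.5355)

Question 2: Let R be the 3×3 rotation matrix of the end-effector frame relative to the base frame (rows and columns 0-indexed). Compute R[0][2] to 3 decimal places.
End-effector z-axis (col 2 of R) = (-0.7071,0.0000,0.7071)
R[0][2] = -0.7071

-0.707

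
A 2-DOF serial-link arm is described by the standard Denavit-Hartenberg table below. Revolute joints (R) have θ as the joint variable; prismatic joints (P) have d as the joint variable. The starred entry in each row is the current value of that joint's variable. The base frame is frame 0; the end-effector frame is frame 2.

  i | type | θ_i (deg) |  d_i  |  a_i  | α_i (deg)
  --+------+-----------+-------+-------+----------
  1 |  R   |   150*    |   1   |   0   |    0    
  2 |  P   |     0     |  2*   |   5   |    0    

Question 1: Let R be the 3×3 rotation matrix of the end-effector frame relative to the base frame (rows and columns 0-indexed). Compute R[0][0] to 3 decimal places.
-0.866

End-effector x-axis (col 0 of R) = (-0.8660,0.5000,0.0000)
R[0][0] = -0.8660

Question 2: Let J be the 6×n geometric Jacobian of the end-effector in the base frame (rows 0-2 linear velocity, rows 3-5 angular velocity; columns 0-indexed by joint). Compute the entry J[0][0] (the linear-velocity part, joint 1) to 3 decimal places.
-2.500

axis z_0 = ẑ; lever o_n−o_0 = (-4.3301,2.5000,3.0000)
cross product → J_v[:, 0] = (-2.5000,-4.3301,0.0000)
J_ω[:, 0] = z_0
entry J[0][0] = -2.5000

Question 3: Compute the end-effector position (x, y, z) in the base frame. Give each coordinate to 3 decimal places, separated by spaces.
-4.330 2.500 3.000

after link 1: o_1 = (0.0000, 0.0000, 1.0000)
after link 2: o_2 = (-4.3301, 2.5000, 3.0000)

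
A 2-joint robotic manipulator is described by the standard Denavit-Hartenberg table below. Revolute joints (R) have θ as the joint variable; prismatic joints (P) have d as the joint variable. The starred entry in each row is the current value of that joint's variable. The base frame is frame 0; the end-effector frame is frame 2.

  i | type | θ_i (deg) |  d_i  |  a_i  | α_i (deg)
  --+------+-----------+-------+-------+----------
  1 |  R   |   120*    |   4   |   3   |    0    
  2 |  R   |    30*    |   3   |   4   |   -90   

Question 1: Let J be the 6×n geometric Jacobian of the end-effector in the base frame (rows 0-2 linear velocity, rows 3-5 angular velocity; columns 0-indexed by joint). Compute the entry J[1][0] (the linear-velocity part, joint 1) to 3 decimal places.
-4.964

axis z_0 = ẑ; lever o_n−o_0 = (-4.9641,4.5981,7.0000)
cross product → J_v[:, 0] = (-4.5981,-4.9641,0.0000)
J_ω[:, 0] = z_0
entry J[1][0] = -4.9641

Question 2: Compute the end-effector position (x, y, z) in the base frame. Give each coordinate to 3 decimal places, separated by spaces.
after link 1: o_1 = (-1.5000, 2.5981, 4.0000)
after link 2: o_2 = (-4.9641, 4.5981, 7.0000)

-4.964 4.598 7.000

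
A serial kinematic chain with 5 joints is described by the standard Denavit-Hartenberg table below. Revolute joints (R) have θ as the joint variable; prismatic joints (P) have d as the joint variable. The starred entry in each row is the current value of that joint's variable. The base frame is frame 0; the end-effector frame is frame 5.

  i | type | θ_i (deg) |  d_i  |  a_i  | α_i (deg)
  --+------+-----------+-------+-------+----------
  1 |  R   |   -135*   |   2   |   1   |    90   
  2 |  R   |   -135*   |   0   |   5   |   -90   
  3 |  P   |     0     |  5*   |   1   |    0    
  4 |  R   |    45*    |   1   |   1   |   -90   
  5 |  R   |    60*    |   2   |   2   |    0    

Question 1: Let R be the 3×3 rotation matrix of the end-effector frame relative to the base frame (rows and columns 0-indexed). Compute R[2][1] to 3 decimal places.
0.787

End-effector y-axis (col 1 of R) = (-0.4892,0.3768,0.7866)
R[2][1] = 0.7866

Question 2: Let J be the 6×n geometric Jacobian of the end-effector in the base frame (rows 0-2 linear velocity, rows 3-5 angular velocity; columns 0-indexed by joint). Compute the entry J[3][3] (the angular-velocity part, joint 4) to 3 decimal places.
axis z_3 = (-0.5000,-0.5000,-0.7071); lever o_n−o_3 = (2.3660,-1.6340,0.5176)
cross product → J_v[:, 3] = (-1.4142,-1.4142,2.0000)
J_ω[:, 3] = z_3
entry J[3][3] = -0.5000

-0.500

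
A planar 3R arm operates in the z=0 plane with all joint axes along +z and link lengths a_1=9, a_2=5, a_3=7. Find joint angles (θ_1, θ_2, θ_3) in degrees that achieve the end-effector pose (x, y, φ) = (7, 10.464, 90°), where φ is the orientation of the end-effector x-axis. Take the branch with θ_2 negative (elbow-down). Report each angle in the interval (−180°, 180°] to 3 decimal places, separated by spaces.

59.999 -120.001 150.001

wrist centre = target − a_3·(cos φ, sin φ) = (7.0000, 3.4640)
cos θ_2 = (60.9993−9²−5²)/(2·9·5) = -0.5000; θ_2 = -120.0005° (elbow-down)
β = atan2(3.4640,7.0000) = 26.3288°; ψ = atan2(-4.3301,6.5000) = -33.6705°
θ_1 = β − ψ = 59.9994°
θ_3 = φ − θ_1 − θ_2 = 150.0012° (wrapped to (-180°,180°])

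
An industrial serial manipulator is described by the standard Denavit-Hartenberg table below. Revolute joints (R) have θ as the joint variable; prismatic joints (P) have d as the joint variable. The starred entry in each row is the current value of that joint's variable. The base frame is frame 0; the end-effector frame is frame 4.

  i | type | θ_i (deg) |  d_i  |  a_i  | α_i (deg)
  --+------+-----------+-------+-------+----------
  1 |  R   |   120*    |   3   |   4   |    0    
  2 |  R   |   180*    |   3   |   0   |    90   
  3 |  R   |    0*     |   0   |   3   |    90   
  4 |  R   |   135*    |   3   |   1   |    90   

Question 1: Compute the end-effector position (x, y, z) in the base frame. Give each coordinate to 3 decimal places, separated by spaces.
after link 1: o_1 = (-2.0000, 3.4641, 3.0000)
after link 2: o_2 = (-2.0000, 3.4641, 6.0000)
after link 3: o_3 = (-0.5000, 0.8660, 6.0000)
after link 4: o_4 = (-1.4659, 1.1248, 3.0000)

-1.466 1.125 3.000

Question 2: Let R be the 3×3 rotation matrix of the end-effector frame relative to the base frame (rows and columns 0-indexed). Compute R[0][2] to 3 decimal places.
End-effector z-axis (col 2 of R) = (-0.2588,-0.9659,0.0000)
R[0][2] = -0.2588

-0.259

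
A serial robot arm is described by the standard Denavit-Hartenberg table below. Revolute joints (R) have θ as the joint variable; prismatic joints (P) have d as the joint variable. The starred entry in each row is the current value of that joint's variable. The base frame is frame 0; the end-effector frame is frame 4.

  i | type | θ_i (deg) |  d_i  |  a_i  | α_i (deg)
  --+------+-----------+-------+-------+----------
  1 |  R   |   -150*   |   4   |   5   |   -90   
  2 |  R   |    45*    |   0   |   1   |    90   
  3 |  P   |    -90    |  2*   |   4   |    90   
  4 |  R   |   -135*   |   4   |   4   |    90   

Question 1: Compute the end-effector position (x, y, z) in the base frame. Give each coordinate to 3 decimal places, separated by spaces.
-2.571 -0.132 5.536

after link 1: o_1 = (-4.3301, -2.5000, 4.0000)
after link 2: o_2 = (-4.9425, -2.8536, 3.2929)
after link 3: o_3 = (-8.1672, -0.0966, 4.7071)
after link 4: o_4 = (-2.5715, -0.1318, 5.5355)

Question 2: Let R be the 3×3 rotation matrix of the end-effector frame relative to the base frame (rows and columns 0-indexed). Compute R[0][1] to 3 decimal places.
End-effector y-axis (col 1 of R) = (0.6124,0.3536,0.7071)
R[0][1] = 0.6124

0.612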